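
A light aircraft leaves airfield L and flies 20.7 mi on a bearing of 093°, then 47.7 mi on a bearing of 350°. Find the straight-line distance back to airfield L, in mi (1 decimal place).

Leg 1 (093°, 20.7 mi): east 20.7 sin 93° = 20.67, north 20.7 cos 93° = -1.08
Leg 2 (350°, 47.7 mi): east 47.7 sin 350° = -8.28, north 47.7 cos 350° = 46.98
Net: 12.39 east, 45.89 north. Distance = √((12.39)² + (45.89)²) = 47.535 mi.

47.5 mi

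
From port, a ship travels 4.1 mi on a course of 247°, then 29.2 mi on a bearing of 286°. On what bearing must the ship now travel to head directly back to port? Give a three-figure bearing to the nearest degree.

101°

Leg 1 (247°, 4.1 mi): east 4.1 sin 247° = -3.77, north 4.1 cos 247° = -1.60
Leg 2 (286°, 29.2 mi): east 29.2 sin 286° = -28.07, north 29.2 cos 286° = 8.05
Net displacement: -31.84 east, 6.45 north. Direction back to start is (31.84, -6.45): bearing = atan2(31.84, -6.45) mod 360° = 101.44° ≈ 101°.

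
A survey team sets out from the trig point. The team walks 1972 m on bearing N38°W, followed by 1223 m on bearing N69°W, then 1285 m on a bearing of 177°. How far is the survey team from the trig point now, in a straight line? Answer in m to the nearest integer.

2396 m

Leg 1 (N38°W, 1972 m): east 1972 sin 322° = -1214.08, north 1972 cos 322° = 1553.96
Leg 2 (N69°W, 1223 m): east 1223 sin 291° = -1141.77, north 1223 cos 291° = 438.28
Leg 3 (177°, 1285 m): east 1285 sin 177° = 67.25, north 1285 cos 177° = -1283.24
Net: -2288.60 east, 709.00 north. Distance = √((-2288.60)² + (709.00)²) = 2395.909 m.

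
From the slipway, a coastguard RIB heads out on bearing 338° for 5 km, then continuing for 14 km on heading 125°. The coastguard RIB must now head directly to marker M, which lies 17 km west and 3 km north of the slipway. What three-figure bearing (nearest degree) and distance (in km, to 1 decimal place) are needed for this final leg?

Leg 1 (338°, 5 km): east 5 sin 338° = -1.87, north 5 cos 338° = 4.64
Leg 2 (125°, 14 km): east 14 sin 125° = 11.47, north 14 cos 125° = -8.03
Current position: (9.60, -3.39). Target: (-17, 3). Remaining: Δeast = -26.60, Δnorth = 6.39.
Bearing = atan2(-26.60, 6.39) mod 360° = 283.52°; distance = √((-26.60)² + (6.39)²) = 27.353 km.

284°, 27.4 km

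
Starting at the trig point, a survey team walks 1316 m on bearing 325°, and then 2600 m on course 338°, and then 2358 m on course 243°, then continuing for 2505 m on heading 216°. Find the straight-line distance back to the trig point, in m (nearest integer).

Leg 1 (325°, 1316 m): east 1316 sin 325° = -754.83, north 1316 cos 325° = 1078.00
Leg 2 (338°, 2600 m): east 2600 sin 338° = -973.98, north 2600 cos 338° = 2410.68
Leg 3 (243°, 2358 m): east 2358 sin 243° = -2100.99, north 2358 cos 243° = -1070.51
Leg 4 (216°, 2505 m): east 2505 sin 216° = -1472.40, north 2505 cos 216° = -2026.59
Net: -5302.20 east, 391.58 north. Distance = √((-5302.20)² + (391.58)²) = 5316.639 m.

5317 m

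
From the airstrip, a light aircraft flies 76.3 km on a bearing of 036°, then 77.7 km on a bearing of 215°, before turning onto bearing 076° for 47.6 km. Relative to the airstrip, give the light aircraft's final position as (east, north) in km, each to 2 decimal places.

(46.47, 9.60)

Leg 1 (036°, 76.3 km): east 76.3 sin 36° = 44.85, north 76.3 cos 36° = 61.73
Leg 2 (215°, 77.7 km): east 77.7 sin 215° = -44.57, north 77.7 cos 215° = -63.65
Leg 3 (076°, 47.6 km): east 47.6 sin 76° = 46.19, north 47.6 cos 76° = 11.52
Summing: 46.47 km east, 9.60 km north → (46.47, 9.60).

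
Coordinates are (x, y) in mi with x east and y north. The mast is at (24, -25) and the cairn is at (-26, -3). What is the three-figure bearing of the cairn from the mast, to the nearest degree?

Δeast = -26 − 24 = -50.00; Δnorth = -3 − -25 = 22.00.
Bearing = atan2(Δeast, Δnorth) mod 360° = 293.75° ≈ 294°.

294°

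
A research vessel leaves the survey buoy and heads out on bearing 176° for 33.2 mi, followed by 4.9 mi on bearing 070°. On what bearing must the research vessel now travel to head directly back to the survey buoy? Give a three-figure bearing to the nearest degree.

Leg 1 (176°, 33.2 mi): east 33.2 sin 176° = 2.32, north 33.2 cos 176° = -33.12
Leg 2 (070°, 4.9 mi): east 4.9 sin 70° = 4.60, north 4.9 cos 70° = 1.68
Net displacement: 6.92 east, -31.44 north. Direction back to start is (-6.92, 31.44): bearing = atan2(-6.92, 31.44) mod 360° = 347.59° ≈ 348°.

348°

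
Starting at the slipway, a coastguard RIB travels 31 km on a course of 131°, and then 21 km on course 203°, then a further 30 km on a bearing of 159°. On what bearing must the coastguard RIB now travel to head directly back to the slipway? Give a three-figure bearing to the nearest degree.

339°

Leg 1 (131°, 31 km): east 31 sin 131° = 23.40, north 31 cos 131° = -20.34
Leg 2 (203°, 21 km): east 21 sin 203° = -8.21, north 21 cos 203° = -19.33
Leg 3 (159°, 30 km): east 30 sin 159° = 10.75, north 30 cos 159° = -28.01
Net displacement: 25.94 east, -67.68 north. Direction back to start is (-25.94, 67.68): bearing = atan2(-25.94, 67.68) mod 360° = 339.03° ≈ 339°.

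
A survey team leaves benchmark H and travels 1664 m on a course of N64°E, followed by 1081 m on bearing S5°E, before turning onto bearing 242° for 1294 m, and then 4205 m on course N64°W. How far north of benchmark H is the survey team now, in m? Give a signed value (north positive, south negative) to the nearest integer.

888 m

Leg 1 (N64°E, 1664 m): east 1664 sin 64° = 1495.59, north 1664 cos 64° = 729.45
Leg 2 (S5°E, 1081 m): east 1081 sin 175° = 94.22, north 1081 cos 175° = -1076.89
Leg 3 (242°, 1294 m): east 1294 sin 242° = -1142.53, north 1294 cos 242° = -607.50
Leg 4 (N64°W, 4205 m): east 4205 sin 296° = -3779.43, north 4205 cos 296° = 1843.35
Net north component: 888.42 m.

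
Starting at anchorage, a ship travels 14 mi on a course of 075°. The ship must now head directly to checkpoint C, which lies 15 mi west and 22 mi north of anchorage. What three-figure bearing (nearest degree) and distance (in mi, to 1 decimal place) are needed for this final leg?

Leg 1 (075°, 14 mi): east 14 sin 75° = 13.52, north 14 cos 75° = 3.62
Current position: (13.52, 3.62). Target: (-15, 22). Remaining: Δeast = -28.52, Δnorth = 18.38.
Bearing = atan2(-28.52, 18.38) mod 360° = 302.79°; distance = √((-28.52)² + (18.38)²) = 33.930 mi.

303°, 33.9 mi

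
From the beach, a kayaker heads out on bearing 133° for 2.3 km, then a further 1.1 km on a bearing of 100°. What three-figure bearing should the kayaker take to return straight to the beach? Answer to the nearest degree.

Leg 1 (133°, 2.3 km): east 2.3 sin 133° = 1.68, north 2.3 cos 133° = -1.57
Leg 2 (100°, 1.1 km): east 1.1 sin 100° = 1.08, north 1.1 cos 100° = -0.19
Net displacement: 2.77 east, -1.76 north. Direction back to start is (-2.77, 1.76): bearing = atan2(-2.77, 1.76) mod 360° = 302.47° ≈ 302°.

302°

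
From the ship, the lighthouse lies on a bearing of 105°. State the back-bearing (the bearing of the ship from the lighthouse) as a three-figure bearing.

Back-bearing = 105° + 180° = 285°.

285°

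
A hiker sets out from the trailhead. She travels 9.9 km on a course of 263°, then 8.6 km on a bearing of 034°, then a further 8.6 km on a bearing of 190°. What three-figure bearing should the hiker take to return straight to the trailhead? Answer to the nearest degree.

Leg 1 (263°, 9.9 km): east 9.9 sin 263° = -9.83, north 9.9 cos 263° = -1.21
Leg 2 (034°, 8.6 km): east 8.6 sin 34° = 4.81, north 8.6 cos 34° = 7.13
Leg 3 (190°, 8.6 km): east 8.6 sin 190° = -1.49, north 8.6 cos 190° = -8.47
Net displacement: -6.51 east, -2.55 north. Direction back to start is (6.51, 2.55): bearing = atan2(6.51, 2.55) mod 360° = 68.64° ≈ 069°.

069°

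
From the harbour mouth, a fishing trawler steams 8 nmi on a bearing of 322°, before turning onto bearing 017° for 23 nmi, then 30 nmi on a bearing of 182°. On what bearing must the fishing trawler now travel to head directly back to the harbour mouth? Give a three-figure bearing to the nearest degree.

Leg 1 (322°, 8 nmi): east 8 sin 322° = -4.93, north 8 cos 322° = 6.30
Leg 2 (017°, 23 nmi): east 23 sin 17° = 6.72, north 23 cos 17° = 22.00
Leg 3 (182°, 30 nmi): east 30 sin 182° = -1.05, north 30 cos 182° = -29.98
Net displacement: 0.75 east, -1.68 north. Direction back to start is (-0.75, 1.68): bearing = atan2(-0.75, 1.68) mod 360° = 335.91° ≈ 336°.

336°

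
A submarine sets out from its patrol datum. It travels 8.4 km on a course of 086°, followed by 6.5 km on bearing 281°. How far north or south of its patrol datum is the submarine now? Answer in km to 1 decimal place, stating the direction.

1.8 km north

Leg 1 (086°, 8.4 km): east 8.4 sin 86° = 8.38, north 8.4 cos 86° = 0.59
Leg 2 (281°, 6.5 km): east 6.5 sin 281° = -6.38, north 6.5 cos 281° = 1.24
Net north component: 1.83 km.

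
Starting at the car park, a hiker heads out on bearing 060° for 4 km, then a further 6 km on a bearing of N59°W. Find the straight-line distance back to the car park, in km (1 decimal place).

5.4 km

Leg 1 (060°, 4 km): east 4 sin 60° = 3.46, north 4 cos 60° = 2.00
Leg 2 (N59°W, 6 km): east 6 sin 301° = -5.14, north 6 cos 301° = 3.09
Net: -1.68 east, 5.09 north. Distance = √((-1.68)² + (5.09)²) = 5.360 km.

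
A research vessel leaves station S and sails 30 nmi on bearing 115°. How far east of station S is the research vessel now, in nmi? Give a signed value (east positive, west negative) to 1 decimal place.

27.2 nmi

Leg 1 (115°, 30 nmi): east 30 sin 115° = 27.19, north 30 cos 115° = -12.68
Net east component: 27.19 nmi.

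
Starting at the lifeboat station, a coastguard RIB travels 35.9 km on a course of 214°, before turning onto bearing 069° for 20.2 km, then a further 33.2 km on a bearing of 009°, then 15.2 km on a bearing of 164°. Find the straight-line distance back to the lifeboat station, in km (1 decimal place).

Leg 1 (214°, 35.9 km): east 35.9 sin 214° = -20.08, north 35.9 cos 214° = -29.76
Leg 2 (069°, 20.2 km): east 20.2 sin 69° = 18.86, north 20.2 cos 69° = 7.24
Leg 3 (009°, 33.2 km): east 33.2 sin 9° = 5.19, north 33.2 cos 9° = 32.79
Leg 4 (164°, 15.2 km): east 15.2 sin 164° = 4.19, north 15.2 cos 164° = -14.61
Net: 8.17 east, -4.34 north. Distance = √((8.17)² + (-4.34)²) = 9.250 km.

9.2 km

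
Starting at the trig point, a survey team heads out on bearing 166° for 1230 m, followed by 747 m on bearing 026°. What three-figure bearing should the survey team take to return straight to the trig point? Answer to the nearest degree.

Leg 1 (166°, 1230 m): east 1230 sin 166° = 297.56, north 1230 cos 166° = -1193.46
Leg 2 (026°, 747 m): east 747 sin 26° = 327.46, north 747 cos 26° = 671.40
Net displacement: 625.03 east, -522.06 north. Direction back to start is (-625.03, 522.06): bearing = atan2(-625.03, 522.06) mod 360° = 309.87° ≈ 310°.

310°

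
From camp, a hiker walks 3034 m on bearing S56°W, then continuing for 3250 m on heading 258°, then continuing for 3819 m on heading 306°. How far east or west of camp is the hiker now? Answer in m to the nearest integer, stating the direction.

Leg 1 (S56°W, 3034 m): east 3034 sin 236° = -2515.30, north 3034 cos 236° = -1696.59
Leg 2 (258°, 3250 m): east 3250 sin 258° = -3178.98, north 3250 cos 258° = -675.71
Leg 3 (306°, 3819 m): east 3819 sin 306° = -3089.64, north 3819 cos 306° = 2244.75
Net east component: -8783.92 m.

8784 m west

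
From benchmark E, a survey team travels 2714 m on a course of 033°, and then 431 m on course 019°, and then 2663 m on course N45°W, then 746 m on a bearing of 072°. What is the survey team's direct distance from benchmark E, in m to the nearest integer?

Leg 1 (033°, 2714 m): east 2714 sin 33° = 1478.15, north 2714 cos 33° = 2276.15
Leg 2 (019°, 431 m): east 431 sin 19° = 140.32, north 431 cos 19° = 407.52
Leg 3 (N45°W, 2663 m): east 2663 sin 315° = -1883.03, north 2663 cos 315° = 1883.03
Leg 4 (072°, 746 m): east 746 sin 72° = 709.49, north 746 cos 72° = 230.53
Net: 444.93 east, 4797.22 north. Distance = √((444.93)² + (4797.22)²) = 4817.812 m.

4818 m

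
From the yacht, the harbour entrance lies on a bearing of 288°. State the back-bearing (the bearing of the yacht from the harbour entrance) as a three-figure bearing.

108°

Back-bearing = 288° − 180° = 108°.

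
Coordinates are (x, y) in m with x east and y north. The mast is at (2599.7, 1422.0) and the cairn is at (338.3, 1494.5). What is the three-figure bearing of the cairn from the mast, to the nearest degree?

272°

Δeast = 338.3 − 2599.7 = -2261.40; Δnorth = 1494.5 − 1422.0 = 72.50.
Bearing = atan2(Δeast, Δnorth) mod 360° = 271.84° ≈ 272°.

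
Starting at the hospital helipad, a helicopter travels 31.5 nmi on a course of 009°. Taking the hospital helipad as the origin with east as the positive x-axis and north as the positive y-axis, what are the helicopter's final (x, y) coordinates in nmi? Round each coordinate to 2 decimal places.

Leg 1 (009°, 31.5 nmi): east 31.5 sin 9° = 4.93, north 31.5 cos 9° = 31.11
Summing: 4.93 nmi east, 31.11 nmi north → (4.93, 31.11).

(4.93, 31.11)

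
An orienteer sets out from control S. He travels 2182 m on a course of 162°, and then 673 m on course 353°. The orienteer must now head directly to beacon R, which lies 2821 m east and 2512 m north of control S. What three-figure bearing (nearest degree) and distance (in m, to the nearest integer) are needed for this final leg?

Leg 1 (162°, 2182 m): east 2182 sin 162° = 674.28, north 2182 cos 162° = -2075.21
Leg 2 (353°, 673 m): east 673 sin 353° = -82.02, north 673 cos 353° = 667.98
Current position: (592.26, -1407.22). Target: (2821, 2512). Remaining: Δeast = 2228.74, Δnorth = 3919.22.
Bearing = atan2(2228.74, 3919.22) mod 360° = 29.63°; distance = √((2228.74)² + (3919.22)²) = 4508.613 m.

030°, 4509 m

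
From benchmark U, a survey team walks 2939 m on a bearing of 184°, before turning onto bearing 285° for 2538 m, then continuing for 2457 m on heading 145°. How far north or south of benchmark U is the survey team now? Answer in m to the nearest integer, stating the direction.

4288 m south

Leg 1 (184°, 2939 m): east 2939 sin 184° = -205.01, north 2939 cos 184° = -2931.84
Leg 2 (285°, 2538 m): east 2538 sin 285° = -2451.52, north 2538 cos 285° = 656.88
Leg 3 (145°, 2457 m): east 2457 sin 145° = 1409.28, north 2457 cos 145° = -2012.66
Net north component: -4287.61 m.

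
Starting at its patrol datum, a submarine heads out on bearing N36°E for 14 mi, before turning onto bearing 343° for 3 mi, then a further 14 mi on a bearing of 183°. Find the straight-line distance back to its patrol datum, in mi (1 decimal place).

Leg 1 (N36°E, 14 mi): east 14 sin 36° = 8.23, north 14 cos 36° = 11.33
Leg 2 (343°, 3 mi): east 3 sin 343° = -0.88, north 3 cos 343° = 2.87
Leg 3 (183°, 14 mi): east 14 sin 183° = -0.73, north 14 cos 183° = -13.98
Net: 6.62 east, 0.21 north. Distance = √((6.62)² + (0.21)²) = 6.623 mi.

6.6 mi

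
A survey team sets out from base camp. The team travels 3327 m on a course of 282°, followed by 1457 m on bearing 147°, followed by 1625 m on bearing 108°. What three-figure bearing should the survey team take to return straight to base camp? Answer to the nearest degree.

Leg 1 (282°, 3327 m): east 3327 sin 282° = -3254.30, north 3327 cos 282° = 691.72
Leg 2 (147°, 1457 m): east 1457 sin 147° = 793.54, north 1457 cos 147° = -1221.94
Leg 3 (108°, 1625 m): east 1625 sin 108° = 1545.47, north 1625 cos 108° = -502.15
Net displacement: -915.29 east, -1032.37 north. Direction back to start is (915.29, 1032.37): bearing = atan2(915.29, 1032.37) mod 360° = 41.56° ≈ 042°.

042°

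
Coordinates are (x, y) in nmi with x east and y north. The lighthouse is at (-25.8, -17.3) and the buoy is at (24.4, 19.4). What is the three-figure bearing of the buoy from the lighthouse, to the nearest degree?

054°

Δeast = 24.4 − -25.8 = 50.20; Δnorth = 19.4 − -17.3 = 36.70.
Bearing = atan2(Δeast, Δnorth) mod 360° = 53.83° ≈ 054°.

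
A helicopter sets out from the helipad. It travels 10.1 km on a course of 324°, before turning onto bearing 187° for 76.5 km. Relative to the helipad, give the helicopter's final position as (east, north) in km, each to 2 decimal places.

(-15.26, -67.76)

Leg 1 (324°, 10.1 km): east 10.1 sin 324° = -5.94, north 10.1 cos 324° = 8.17
Leg 2 (187°, 76.5 km): east 76.5 sin 187° = -9.32, north 76.5 cos 187° = -75.93
Summing: -15.26 km east, -67.76 km north → (-15.26, -67.76).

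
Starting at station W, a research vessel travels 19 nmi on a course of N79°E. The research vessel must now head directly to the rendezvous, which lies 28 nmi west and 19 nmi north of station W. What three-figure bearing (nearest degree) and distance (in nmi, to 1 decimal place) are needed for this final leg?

Leg 1 (N79°E, 19 nmi): east 19 sin 79° = 18.65, north 19 cos 79° = 3.63
Current position: (18.65, 3.63). Target: (-28, 19). Remaining: Δeast = -46.65, Δnorth = 15.37.
Bearing = atan2(-46.65, 15.37) mod 360° = 288.24°; distance = √((-46.65)² + (15.37)²) = 49.119 nmi.

288°, 49.1 nmi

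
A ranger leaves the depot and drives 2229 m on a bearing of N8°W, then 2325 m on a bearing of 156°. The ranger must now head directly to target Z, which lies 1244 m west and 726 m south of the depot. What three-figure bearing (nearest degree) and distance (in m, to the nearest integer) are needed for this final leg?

247°, 2046 m

Leg 1 (N8°W, 2229 m): east 2229 sin 352° = -310.22, north 2229 cos 352° = 2207.31
Leg 2 (156°, 2325 m): east 2325 sin 156° = 945.66, north 2325 cos 156° = -2123.99
Current position: (635.45, 83.31). Target: (-1244, -726). Remaining: Δeast = -1879.45, Δnorth = -809.31.
Bearing = atan2(-1879.45, -809.31) mod 360° = 246.70°; distance = √((-1879.45)² + (-809.31)²) = 2046.291 m.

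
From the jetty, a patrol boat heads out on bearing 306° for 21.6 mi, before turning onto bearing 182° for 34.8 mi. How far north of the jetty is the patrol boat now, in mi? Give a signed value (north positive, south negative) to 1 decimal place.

-22.1 mi

Leg 1 (306°, 21.6 mi): east 21.6 sin 306° = -17.47, north 21.6 cos 306° = 12.70
Leg 2 (182°, 34.8 mi): east 34.8 sin 182° = -1.21, north 34.8 cos 182° = -34.78
Net north component: -22.08 mi.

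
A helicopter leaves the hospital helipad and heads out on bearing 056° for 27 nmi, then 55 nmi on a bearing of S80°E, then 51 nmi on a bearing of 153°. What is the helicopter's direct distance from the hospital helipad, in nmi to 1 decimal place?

Leg 1 (056°, 27 nmi): east 27 sin 56° = 22.38, north 27 cos 56° = 15.10
Leg 2 (S80°E, 55 nmi): east 55 sin 100° = 54.16, north 55 cos 100° = -9.55
Leg 3 (153°, 51 nmi): east 51 sin 153° = 23.15, north 51 cos 153° = -45.44
Net: 99.70 east, -39.89 north. Distance = √((99.70)² + (-39.89)²) = 107.387 nmi.

107.4 nmi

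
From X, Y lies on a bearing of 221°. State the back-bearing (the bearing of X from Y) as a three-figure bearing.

Back-bearing = 221° − 180° = 041°.

041°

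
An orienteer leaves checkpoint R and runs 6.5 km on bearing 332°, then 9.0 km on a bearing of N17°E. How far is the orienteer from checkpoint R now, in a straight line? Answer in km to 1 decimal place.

Leg 1 (332°, 6.5 km): east 6.5 sin 332° = -3.05, north 6.5 cos 332° = 5.74
Leg 2 (N17°E, 9.0 km): east 9.0 sin 17° = 2.63, north 9.0 cos 17° = 8.61
Net: -0.42 east, 14.35 north. Distance = √((-0.42)² + (14.35)²) = 14.352 km.

14.4 km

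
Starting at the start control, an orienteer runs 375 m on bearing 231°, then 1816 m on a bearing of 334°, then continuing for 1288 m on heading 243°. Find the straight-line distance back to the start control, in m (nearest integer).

Leg 1 (231°, 375 m): east 375 sin 231° = -291.43, north 375 cos 231° = -236.00
Leg 2 (334°, 1816 m): east 1816 sin 334° = -796.08, north 1816 cos 334° = 1632.21
Leg 3 (243°, 1288 m): east 1288 sin 243° = -1147.62, north 1288 cos 243° = -584.74
Net: -2235.13 east, 811.48 north. Distance = √((-2235.13)² + (811.48)²) = 2377.875 m.

2378 m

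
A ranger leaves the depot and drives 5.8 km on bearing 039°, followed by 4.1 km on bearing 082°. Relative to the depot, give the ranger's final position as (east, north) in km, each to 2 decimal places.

Leg 1 (039°, 5.8 km): east 5.8 sin 39° = 3.65, north 5.8 cos 39° = 4.51
Leg 2 (082°, 4.1 km): east 4.1 sin 82° = 4.06, north 4.1 cos 82° = 0.57
Summing: 7.71 km east, 5.08 km north → (7.71, 5.08).

(7.71, 5.08)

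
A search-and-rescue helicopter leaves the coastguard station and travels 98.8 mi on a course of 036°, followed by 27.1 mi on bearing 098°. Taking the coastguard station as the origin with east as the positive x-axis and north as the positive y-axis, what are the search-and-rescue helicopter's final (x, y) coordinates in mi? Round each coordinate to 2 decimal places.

(84.91, 76.16)

Leg 1 (036°, 98.8 mi): east 98.8 sin 36° = 58.07, north 98.8 cos 36° = 79.93
Leg 2 (098°, 27.1 mi): east 27.1 sin 98° = 26.84, north 27.1 cos 98° = -3.77
Summing: 84.91 mi east, 76.16 mi north → (84.91, 76.16).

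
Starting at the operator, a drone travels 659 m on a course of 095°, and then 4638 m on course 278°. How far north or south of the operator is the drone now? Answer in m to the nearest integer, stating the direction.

Leg 1 (095°, 659 m): east 659 sin 95° = 656.49, north 659 cos 95° = -57.44
Leg 2 (278°, 4638 m): east 4638 sin 278° = -4592.86, north 4638 cos 278° = 645.48
Net north component: 588.05 m.

588 m north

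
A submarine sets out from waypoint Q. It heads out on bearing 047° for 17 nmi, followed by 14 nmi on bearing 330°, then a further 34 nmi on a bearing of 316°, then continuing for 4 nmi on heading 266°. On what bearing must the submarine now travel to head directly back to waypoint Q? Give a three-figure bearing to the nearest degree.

Leg 1 (047°, 17 nmi): east 17 sin 47° = 12.43, north 17 cos 47° = 11.59
Leg 2 (330°, 14 nmi): east 14 sin 330° = -7.00, north 14 cos 330° = 12.12
Leg 3 (316°, 34 nmi): east 34 sin 316° = -23.62, north 34 cos 316° = 24.46
Leg 4 (266°, 4 nmi): east 4 sin 266° = -3.99, north 4 cos 266° = -0.28
Net displacement: -22.18 east, 47.90 north. Direction back to start is (22.18, -47.90): bearing = atan2(22.18, -47.90) mod 360° = 155.16° ≈ 155°.

155°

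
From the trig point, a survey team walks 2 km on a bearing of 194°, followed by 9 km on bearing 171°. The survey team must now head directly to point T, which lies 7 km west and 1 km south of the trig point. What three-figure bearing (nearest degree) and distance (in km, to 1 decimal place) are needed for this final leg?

Leg 1 (194°, 2 km): east 2 sin 194° = -0.48, north 2 cos 194° = -1.94
Leg 2 (171°, 9 km): east 9 sin 171° = 1.41, north 9 cos 171° = -8.89
Current position: (0.92, -10.83). Target: (-7, -1). Remaining: Δeast = -7.92, Δnorth = 9.83.
Bearing = atan2(-7.92, 9.83) mod 360° = 321.13°; distance = √((-7.92)² + (9.83)²) = 12.626 km.

321°, 12.6 km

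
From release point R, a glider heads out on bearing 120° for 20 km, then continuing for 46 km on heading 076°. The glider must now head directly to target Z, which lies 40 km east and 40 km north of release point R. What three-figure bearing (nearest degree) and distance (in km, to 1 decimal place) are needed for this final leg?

Leg 1 (120°, 20 km): east 20 sin 120° = 17.32, north 20 cos 120° = -10.00
Leg 2 (076°, 46 km): east 46 sin 76° = 44.63, north 46 cos 76° = 11.13
Current position: (61.95, 1.13). Target: (40, 40). Remaining: Δeast = -21.95, Δnorth = 38.87.
Bearing = atan2(-21.95, 38.87) mod 360° = 330.54°; distance = √((-21.95)² + (38.87)²) = 44.643 km.

331°, 44.6 km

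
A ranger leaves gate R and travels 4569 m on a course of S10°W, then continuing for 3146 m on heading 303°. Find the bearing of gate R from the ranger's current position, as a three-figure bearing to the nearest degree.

051°

Leg 1 (S10°W, 4569 m): east 4569 sin 190° = -793.40, north 4569 cos 190° = -4499.59
Leg 2 (303°, 3146 m): east 3146 sin 303° = -2638.46, north 3146 cos 303° = 1713.43
Net displacement: -3431.86 east, -2786.15 north. Direction back to start is (3431.86, 2786.15): bearing = atan2(3431.86, 2786.15) mod 360° = 50.93° ≈ 051°.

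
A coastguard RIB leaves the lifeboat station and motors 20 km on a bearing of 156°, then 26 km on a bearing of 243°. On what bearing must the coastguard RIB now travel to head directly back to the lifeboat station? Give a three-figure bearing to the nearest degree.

027°

Leg 1 (156°, 20 km): east 20 sin 156° = 8.13, north 20 cos 156° = -18.27
Leg 2 (243°, 26 km): east 26 sin 243° = -23.17, north 26 cos 243° = -11.80
Net displacement: -15.03 east, -30.07 north. Direction back to start is (15.03, 30.07): bearing = atan2(15.03, 30.07) mod 360° = 26.56° ≈ 027°.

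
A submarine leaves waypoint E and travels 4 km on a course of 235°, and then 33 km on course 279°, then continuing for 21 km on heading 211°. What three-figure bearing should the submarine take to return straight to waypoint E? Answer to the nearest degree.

072°

Leg 1 (235°, 4 km): east 4 sin 235° = -3.28, north 4 cos 235° = -2.29
Leg 2 (279°, 33 km): east 33 sin 279° = -32.59, north 33 cos 279° = 5.16
Leg 3 (211°, 21 km): east 21 sin 211° = -10.82, north 21 cos 211° = -18.00
Net displacement: -46.69 east, -15.13 north. Direction back to start is (46.69, 15.13): bearing = atan2(46.69, 15.13) mod 360° = 72.04° ≈ 072°.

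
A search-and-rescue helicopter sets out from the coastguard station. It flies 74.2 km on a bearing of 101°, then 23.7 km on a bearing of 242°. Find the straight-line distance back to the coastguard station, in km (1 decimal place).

Leg 1 (101°, 74.2 km): east 74.2 sin 101° = 72.84, north 74.2 cos 101° = -14.16
Leg 2 (242°, 23.7 km): east 23.7 sin 242° = -20.93, north 23.7 cos 242° = -11.13
Net: 51.91 east, -25.28 north. Distance = √((51.91)² + (-25.28)²) = 57.741 km.

57.7 km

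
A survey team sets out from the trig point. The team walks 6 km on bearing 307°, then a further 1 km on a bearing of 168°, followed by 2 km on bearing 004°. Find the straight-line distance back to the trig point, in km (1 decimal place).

Leg 1 (307°, 6 km): east 6 sin 307° = -4.79, north 6 cos 307° = 3.61
Leg 2 (168°, 1 km): east 1 sin 168° = 0.21, north 1 cos 168° = -0.98
Leg 3 (004°, 2 km): east 2 sin 4° = 0.14, north 2 cos 4° = 2.00
Net: -4.44 east, 4.63 north. Distance = √((-4.44)² + (4.63)²) = 6.416 km.

6.4 km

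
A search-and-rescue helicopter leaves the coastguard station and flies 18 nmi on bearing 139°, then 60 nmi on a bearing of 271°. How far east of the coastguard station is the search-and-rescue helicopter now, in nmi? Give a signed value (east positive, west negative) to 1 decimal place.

-48.2 nmi

Leg 1 (139°, 18 nmi): east 18 sin 139° = 11.81, north 18 cos 139° = -13.58
Leg 2 (271°, 60 nmi): east 60 sin 271° = -59.99, north 60 cos 271° = 1.05
Net east component: -48.18 nmi.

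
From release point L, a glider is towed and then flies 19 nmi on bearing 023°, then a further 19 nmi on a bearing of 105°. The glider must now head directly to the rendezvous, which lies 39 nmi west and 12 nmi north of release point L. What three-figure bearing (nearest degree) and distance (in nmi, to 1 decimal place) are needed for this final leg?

269°, 64.8 nmi

Leg 1 (023°, 19 nmi): east 19 sin 23° = 7.42, north 19 cos 23° = 17.49
Leg 2 (105°, 19 nmi): east 19 sin 105° = 18.35, north 19 cos 105° = -4.92
Current position: (25.78, 12.57). Target: (-39, 12). Remaining: Δeast = -64.78, Δnorth = -0.57.
Bearing = atan2(-64.78, -0.57) mod 360° = 269.49°; distance = √((-64.78)² + (-0.57)²) = 64.779 nmi.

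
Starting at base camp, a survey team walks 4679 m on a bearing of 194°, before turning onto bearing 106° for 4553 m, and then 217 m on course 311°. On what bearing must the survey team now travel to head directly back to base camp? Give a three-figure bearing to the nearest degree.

331°

Leg 1 (194°, 4679 m): east 4679 sin 194° = -1131.95, north 4679 cos 194° = -4540.01
Leg 2 (106°, 4553 m): east 4553 sin 106° = 4376.62, north 4553 cos 106° = -1254.98
Leg 3 (311°, 217 m): east 217 sin 311° = -163.77, north 217 cos 311° = 142.36
Net displacement: 3080.90 east, -5652.63 north. Direction back to start is (-3080.90, 5652.63): bearing = atan2(-3080.90, 5652.63) mod 360° = 331.41° ≈ 331°.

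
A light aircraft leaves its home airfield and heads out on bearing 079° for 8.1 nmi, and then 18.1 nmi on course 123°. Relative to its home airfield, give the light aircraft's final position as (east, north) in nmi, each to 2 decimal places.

Leg 1 (079°, 8.1 nmi): east 8.1 sin 79° = 7.95, north 8.1 cos 79° = 1.55
Leg 2 (123°, 18.1 nmi): east 18.1 sin 123° = 15.18, north 18.1 cos 123° = -9.86
Summing: 23.13 nmi east, -8.31 nmi north → (23.13, -8.31).

(23.13, -8.31)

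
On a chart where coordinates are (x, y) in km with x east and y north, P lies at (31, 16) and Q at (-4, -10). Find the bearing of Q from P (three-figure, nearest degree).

233°

Δeast = -4 − 31 = -35.00; Δnorth = -10 − 16 = -26.00.
Bearing = atan2(Δeast, Δnorth) mod 360° = 233.39° ≈ 233°.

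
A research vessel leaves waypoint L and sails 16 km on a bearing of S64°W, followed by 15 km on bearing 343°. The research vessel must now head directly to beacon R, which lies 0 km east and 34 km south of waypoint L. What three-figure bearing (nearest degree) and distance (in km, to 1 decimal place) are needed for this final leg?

156°, 45.4 km

Leg 1 (S64°W, 16 km): east 16 sin 244° = -14.38, north 16 cos 244° = -7.01
Leg 2 (343°, 15 km): east 15 sin 343° = -4.39, north 15 cos 343° = 14.34
Current position: (-18.77, 7.33). Target: (0, -34). Remaining: Δeast = 18.77, Δnorth = -41.33.
Bearing = atan2(18.77, -41.33) mod 360° = 155.58°; distance = √((18.77)² + (-41.33)²) = 45.392 km.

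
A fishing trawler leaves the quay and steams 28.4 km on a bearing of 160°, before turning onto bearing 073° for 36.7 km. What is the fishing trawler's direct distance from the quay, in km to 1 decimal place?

Leg 1 (160°, 28.4 km): east 28.4 sin 160° = 9.71, north 28.4 cos 160° = -26.69
Leg 2 (073°, 36.7 km): east 36.7 sin 73° = 35.10, north 36.7 cos 73° = 10.73
Net: 44.81 east, -15.96 north. Distance = √((44.81)² + (-15.96)²) = 47.566 km.

47.6 km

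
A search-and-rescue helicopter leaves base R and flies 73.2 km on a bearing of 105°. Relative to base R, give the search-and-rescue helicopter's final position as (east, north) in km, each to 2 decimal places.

Leg 1 (105°, 73.2 km): east 73.2 sin 105° = 70.71, north 73.2 cos 105° = -18.95
Summing: 70.71 km east, -18.95 km north → (70.71, -18.95).

(70.71, -18.95)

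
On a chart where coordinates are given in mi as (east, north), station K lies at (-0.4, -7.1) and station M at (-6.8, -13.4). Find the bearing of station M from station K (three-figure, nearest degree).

Δeast = -6.8 − -0.4 = -6.40; Δnorth = -13.4 − -7.1 = -6.30.
Bearing = atan2(Δeast, Δnorth) mod 360° = 225.45° ≈ 225°.

225°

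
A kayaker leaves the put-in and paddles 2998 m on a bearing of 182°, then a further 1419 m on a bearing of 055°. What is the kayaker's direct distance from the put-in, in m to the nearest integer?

Leg 1 (182°, 2998 m): east 2998 sin 182° = -104.63, north 2998 cos 182° = -2996.17
Leg 2 (055°, 1419 m): east 1419 sin 55° = 1162.38, north 1419 cos 55° = 813.90
Net: 1057.75 east, -2182.27 north. Distance = √((1057.75)² + (-2182.27)²) = 2425.104 m.

2425 m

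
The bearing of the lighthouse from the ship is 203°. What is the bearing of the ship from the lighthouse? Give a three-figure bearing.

Back-bearing = 203° − 180° = 023°.

023°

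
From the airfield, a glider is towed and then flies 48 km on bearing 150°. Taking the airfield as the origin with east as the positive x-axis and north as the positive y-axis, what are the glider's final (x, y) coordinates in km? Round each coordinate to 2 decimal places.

(24.00, -41.57)

Leg 1 (150°, 48 km): east 48 sin 150° = 24.00, north 48 cos 150° = -41.57
Summing: 24.00 km east, -41.57 km north → (24.00, -41.57).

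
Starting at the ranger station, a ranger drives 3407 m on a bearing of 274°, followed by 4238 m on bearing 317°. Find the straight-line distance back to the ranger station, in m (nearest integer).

Leg 1 (274°, 3407 m): east 3407 sin 274° = -3398.70, north 3407 cos 274° = 237.66
Leg 2 (317°, 4238 m): east 4238 sin 317° = -2890.31, north 4238 cos 317° = 3099.48
Net: -6289.01 east, 3337.14 north. Distance = √((-6289.01)² + (3337.14)²) = 7119.560 m.

7120 m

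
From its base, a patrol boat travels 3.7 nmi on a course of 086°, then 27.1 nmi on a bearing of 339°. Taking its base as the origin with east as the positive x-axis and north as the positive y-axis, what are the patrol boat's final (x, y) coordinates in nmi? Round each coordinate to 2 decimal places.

(-6.02, 25.56)

Leg 1 (086°, 3.7 nmi): east 3.7 sin 86° = 3.69, north 3.7 cos 86° = 0.26
Leg 2 (339°, 27.1 nmi): east 27.1 sin 339° = -9.71, north 27.1 cos 339° = 25.30
Summing: -6.02 nmi east, 25.56 nmi north → (-6.02, 25.56).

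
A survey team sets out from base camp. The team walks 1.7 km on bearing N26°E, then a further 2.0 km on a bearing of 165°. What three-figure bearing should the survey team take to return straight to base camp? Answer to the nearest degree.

288°

Leg 1 (N26°E, 1.7 km): east 1.7 sin 26° = 0.75, north 1.7 cos 26° = 1.53
Leg 2 (165°, 2.0 km): east 2.0 sin 165° = 0.52, north 2.0 cos 165° = -1.93
Net displacement: 1.26 east, -0.40 north. Direction back to start is (-1.26, 0.40): bearing = atan2(-1.26, 0.40) mod 360° = 287.74° ≈ 288°.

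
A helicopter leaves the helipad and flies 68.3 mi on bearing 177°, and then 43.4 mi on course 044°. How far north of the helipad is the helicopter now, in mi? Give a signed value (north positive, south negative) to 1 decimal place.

-37.0 mi

Leg 1 (177°, 68.3 mi): east 68.3 sin 177° = 3.57, north 68.3 cos 177° = -68.21
Leg 2 (044°, 43.4 mi): east 43.4 sin 44° = 30.15, north 43.4 cos 44° = 31.22
Net north component: -36.99 mi.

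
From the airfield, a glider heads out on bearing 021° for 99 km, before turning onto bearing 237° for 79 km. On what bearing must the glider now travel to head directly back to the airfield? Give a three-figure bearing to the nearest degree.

148°

Leg 1 (021°, 99 km): east 99 sin 21° = 35.48, north 99 cos 21° = 92.42
Leg 2 (237°, 79 km): east 79 sin 237° = -66.25, north 79 cos 237° = -43.03
Net displacement: -30.78 east, 49.40 north. Direction back to start is (30.78, -49.40): bearing = atan2(30.78, -49.40) mod 360° = 148.08° ≈ 148°.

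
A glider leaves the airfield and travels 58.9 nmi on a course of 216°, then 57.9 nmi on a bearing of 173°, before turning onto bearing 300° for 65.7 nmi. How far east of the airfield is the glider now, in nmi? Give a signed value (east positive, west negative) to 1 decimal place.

-84.5 nmi

Leg 1 (216°, 58.9 nmi): east 58.9 sin 216° = -34.62, north 58.9 cos 216° = -47.65
Leg 2 (173°, 57.9 nmi): east 57.9 sin 173° = 7.06, north 57.9 cos 173° = -57.47
Leg 3 (300°, 65.7 nmi): east 65.7 sin 300° = -56.90, north 65.7 cos 300° = 32.85
Net east component: -84.46 nmi.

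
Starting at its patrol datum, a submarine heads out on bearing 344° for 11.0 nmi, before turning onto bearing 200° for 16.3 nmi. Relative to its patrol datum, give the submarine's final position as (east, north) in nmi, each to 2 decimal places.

(-8.61, -4.74)

Leg 1 (344°, 11.0 nmi): east 11.0 sin 344° = -3.03, north 11.0 cos 344° = 10.57
Leg 2 (200°, 16.3 nmi): east 16.3 sin 200° = -5.57, north 16.3 cos 200° = -15.32
Summing: -8.61 nmi east, -4.74 nmi north → (-8.61, -4.74).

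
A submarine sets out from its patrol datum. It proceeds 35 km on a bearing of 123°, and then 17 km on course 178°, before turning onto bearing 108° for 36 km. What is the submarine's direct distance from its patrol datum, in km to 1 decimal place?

79.7 km

Leg 1 (123°, 35 km): east 35 sin 123° = 29.35, north 35 cos 123° = -19.06
Leg 2 (178°, 17 km): east 17 sin 178° = 0.59, north 17 cos 178° = -16.99
Leg 3 (108°, 36 km): east 36 sin 108° = 34.24, north 36 cos 108° = -11.12
Net: 64.18 east, -47.18 north. Distance = √((64.18)² + (-47.18)²) = 79.658 km.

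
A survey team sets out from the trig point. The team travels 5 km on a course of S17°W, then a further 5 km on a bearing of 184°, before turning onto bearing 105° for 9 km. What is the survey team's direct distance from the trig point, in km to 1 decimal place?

13.9 km

Leg 1 (S17°W, 5 km): east 5 sin 197° = -1.46, north 5 cos 197° = -4.78
Leg 2 (184°, 5 km): east 5 sin 184° = -0.35, north 5 cos 184° = -4.99
Leg 3 (105°, 9 km): east 9 sin 105° = 8.69, north 9 cos 105° = -2.33
Net: 6.88 east, -12.10 north. Distance = √((6.88)² + (-12.10)²) = 13.919 km.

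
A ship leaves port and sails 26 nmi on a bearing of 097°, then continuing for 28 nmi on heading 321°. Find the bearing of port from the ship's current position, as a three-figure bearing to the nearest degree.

204°

Leg 1 (097°, 26 nmi): east 26 sin 97° = 25.81, north 26 cos 97° = -3.17
Leg 2 (321°, 28 nmi): east 28 sin 321° = -17.62, north 28 cos 321° = 21.76
Net displacement: 8.19 east, 18.59 north. Direction back to start is (-8.19, -18.59): bearing = atan2(-8.19, -18.59) mod 360° = 203.76° ≈ 204°.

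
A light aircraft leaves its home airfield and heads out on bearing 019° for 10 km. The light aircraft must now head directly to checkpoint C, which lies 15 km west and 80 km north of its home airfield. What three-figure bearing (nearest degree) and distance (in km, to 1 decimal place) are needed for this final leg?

345°, 72.9 km

Leg 1 (019°, 10 km): east 10 sin 19° = 3.26, north 10 cos 19° = 9.46
Current position: (3.26, 9.46). Target: (-15, 80). Remaining: Δeast = -18.26, Δnorth = 70.54.
Bearing = atan2(-18.26, 70.54) mod 360° = 345.49°; distance = √((-18.26)² + (70.54)²) = 72.869 km.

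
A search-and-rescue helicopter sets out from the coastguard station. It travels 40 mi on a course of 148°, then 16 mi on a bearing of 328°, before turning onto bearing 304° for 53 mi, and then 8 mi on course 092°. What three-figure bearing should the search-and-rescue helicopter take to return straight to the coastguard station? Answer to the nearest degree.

Leg 1 (148°, 40 mi): east 40 sin 148° = 21.20, north 40 cos 148° = -33.92
Leg 2 (328°, 16 mi): east 16 sin 328° = -8.48, north 16 cos 328° = 13.57
Leg 3 (304°, 53 mi): east 53 sin 304° = -43.94, north 53 cos 304° = 29.64
Leg 4 (092°, 8 mi): east 8 sin 92° = 8.00, north 8 cos 92° = -0.28
Net displacement: -23.23 east, 9.00 north. Direction back to start is (23.23, -9.00): bearing = atan2(23.23, -9.00) mod 360° = 111.19° ≈ 111°.

111°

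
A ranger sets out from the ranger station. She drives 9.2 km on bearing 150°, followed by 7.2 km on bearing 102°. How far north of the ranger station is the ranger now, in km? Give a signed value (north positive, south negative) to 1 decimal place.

-9.5 km

Leg 1 (150°, 9.2 km): east 9.2 sin 150° = 4.60, north 9.2 cos 150° = -7.97
Leg 2 (102°, 7.2 km): east 7.2 sin 102° = 7.04, north 7.2 cos 102° = -1.50
Net north component: -9.46 km.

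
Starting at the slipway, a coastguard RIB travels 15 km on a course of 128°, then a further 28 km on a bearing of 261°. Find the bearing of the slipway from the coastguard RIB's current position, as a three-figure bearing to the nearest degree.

Leg 1 (128°, 15 km): east 15 sin 128° = 11.82, north 15 cos 128° = -9.23
Leg 2 (261°, 28 km): east 28 sin 261° = -27.66, north 28 cos 261° = -4.38
Net displacement: -15.84 east, -13.62 north. Direction back to start is (15.84, 13.62): bearing = atan2(15.84, 13.62) mod 360° = 49.31° ≈ 049°.

049°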